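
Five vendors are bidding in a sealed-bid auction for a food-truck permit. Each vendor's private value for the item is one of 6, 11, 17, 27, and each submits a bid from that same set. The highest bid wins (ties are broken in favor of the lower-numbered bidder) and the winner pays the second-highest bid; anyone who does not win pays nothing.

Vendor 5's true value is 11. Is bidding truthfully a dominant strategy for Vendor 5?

Check each profile of the others' bids and compare truth against every alternative bid.
Others bid (6, 6, 6, 6): truth gives 5, best alternative gives 5.
Others bid (6, 6, 6, 11): truth gives 0, best alternative gives 0.
Others bid (6, 6, 6, 17): truth gives 0, best alternative gives 0.
Others bid (6, 6, 6, 27): truth gives 0, best alternative gives 0.
Others bid (6, 6, 11, 6): truth gives 0, best alternative gives 0.
Others bid (6, 6, 11, 11): truth gives 0, best alternative gives 0.
(Remaining 250 profiles checked similarly; truth is weakly best in each.)
In every case the truthful bid is at least as good as any alternative, so it is a dominant strategy.

Yes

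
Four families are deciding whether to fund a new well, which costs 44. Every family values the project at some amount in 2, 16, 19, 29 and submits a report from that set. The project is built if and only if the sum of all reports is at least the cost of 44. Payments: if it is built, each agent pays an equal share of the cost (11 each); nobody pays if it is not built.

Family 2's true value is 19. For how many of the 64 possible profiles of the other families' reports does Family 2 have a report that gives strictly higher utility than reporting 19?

6

Others report (2, 2, 16): truth gives 0; report 29 gives 8 > 0. Violating.
Others report (2, 2, 19): truth gives 0; report 29 gives 8 > 0. Violating.
Others report (2, 16, 2): truth gives 0; report 29 gives 8 > 0. Violating.
Others report (2, 19, 2): truth gives 0; report 29 gives 8 > 0. Violating.
Others report (2, 2, 2): truth gives 0; no alternative beats it.
Others report (2, 2, 29): truth gives 8; no alternative beats it.
(Checking all 64 profiles: 6 have a profitable deviation, 58 do not.)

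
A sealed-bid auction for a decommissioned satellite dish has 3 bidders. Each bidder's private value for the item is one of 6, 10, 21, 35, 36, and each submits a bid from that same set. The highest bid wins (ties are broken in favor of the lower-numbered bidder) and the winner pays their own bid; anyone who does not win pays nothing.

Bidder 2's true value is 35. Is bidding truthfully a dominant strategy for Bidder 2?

No

Consider the case where Bidder 1 bids 6 and Bidder 3 bids 6.
Truthful bid 35: wins, pays 35, utility 35 - 35 = 0.
Bid 10 instead: wins, pays 10, utility 35 - 10 = 25.
Since 25 > 0, bidding 10 is strictly better here, so truthful bidding is not dominant.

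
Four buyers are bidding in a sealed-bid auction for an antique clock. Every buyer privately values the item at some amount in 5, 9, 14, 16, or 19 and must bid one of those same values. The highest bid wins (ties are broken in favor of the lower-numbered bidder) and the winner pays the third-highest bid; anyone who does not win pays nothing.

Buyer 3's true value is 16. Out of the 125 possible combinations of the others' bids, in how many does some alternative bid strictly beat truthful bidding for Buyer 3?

27

Others bid (5, 5, 19): truth gives 0; bid 19 gives 11 > 0. Violating.
Others bid (5, 9, 19): truth gives 0; bid 19 gives 7 > 0. Violating.
Others bid (5, 14, 19): truth gives 0; bid 19 gives 2 > 0. Violating.
Others bid (5, 16, 5): truth gives 0; bid 19 gives 11 > 0. Violating.
Others bid (5, 5, 5): truth gives 11; no alternative beats it.
Others bid (5, 5, 9): truth gives 11; no alternative beats it.
(Checking all 125 profiles: 27 have a profitable deviation, 98 do not.)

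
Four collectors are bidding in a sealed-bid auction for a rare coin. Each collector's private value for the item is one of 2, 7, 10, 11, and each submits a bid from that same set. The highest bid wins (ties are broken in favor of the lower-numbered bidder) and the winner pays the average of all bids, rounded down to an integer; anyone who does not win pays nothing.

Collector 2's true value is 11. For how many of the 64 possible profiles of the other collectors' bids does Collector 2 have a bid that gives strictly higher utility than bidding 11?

5

Others bid (2, 2, 2): truth gives 7; bid 7 gives 8 > 7. Violating.
Others bid (2, 2, 7): truth gives 6; bid 7 gives 7 > 6. Violating.
Others bid (2, 7, 2): truth gives 6; bid 7 gives 7 > 6. Violating.
Others bid (2, 7, 7): truth gives 5; bid 7 gives 6 > 5. Violating.
Others bid (2, 2, 10): truth gives 5; no alternative beats it.
Others bid (2, 2, 11): truth gives 5; no alternative beats it.
(Checking all 64 profiles: 5 have a profitable deviation, 59 do not.)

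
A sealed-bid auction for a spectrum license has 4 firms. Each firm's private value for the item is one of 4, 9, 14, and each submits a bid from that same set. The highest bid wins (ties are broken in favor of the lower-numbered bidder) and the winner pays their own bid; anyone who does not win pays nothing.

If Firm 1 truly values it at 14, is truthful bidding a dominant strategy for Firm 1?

Consider the case where Firm 2 bids 4, Firm 3 bids 4 and Firm 4 bids 4.
Truthful bid 14: wins, pays 14, utility 14 - 14 = 0.
Bid 4 instead: wins, pays 4, utility 14 - 4 = 10.
Since 10 > 0, bidding 4 is strictly better here, so truthful bidding is not dominant.

No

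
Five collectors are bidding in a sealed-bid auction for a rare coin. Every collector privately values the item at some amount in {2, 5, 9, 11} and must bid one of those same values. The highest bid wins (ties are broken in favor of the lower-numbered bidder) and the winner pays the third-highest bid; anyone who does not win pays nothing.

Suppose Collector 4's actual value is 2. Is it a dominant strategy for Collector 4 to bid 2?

Check each profile of the others' bids and compare truth against every alternative bid.
Others bid (2, 2, 2, 2): truth gives 0, best alternative gives 0.
Others bid (2, 2, 2, 5): truth gives 0, best alternative gives 0.
Others bid (2, 2, 2, 9): truth gives 0, best alternative gives 0.
Others bid (2, 2, 2, 11): truth gives 0, best alternative gives 0.
Others bid (2, 2, 5, 2): truth gives 0, best alternative gives 0.
Others bid (2, 2, 5, 5): truth gives 0, best alternative gives 0.
(Remaining 250 profiles checked similarly; truth is weakly best in each.)
In every case the truthful bid is at least as good as any alternative, so it is a dominant strategy.

Yes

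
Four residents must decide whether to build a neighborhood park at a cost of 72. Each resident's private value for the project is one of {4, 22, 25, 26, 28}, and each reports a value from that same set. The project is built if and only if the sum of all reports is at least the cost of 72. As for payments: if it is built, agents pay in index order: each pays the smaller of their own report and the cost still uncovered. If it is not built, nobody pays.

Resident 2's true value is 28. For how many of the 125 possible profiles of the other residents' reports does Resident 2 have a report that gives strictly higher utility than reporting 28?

112

Others report (4, 22, 22): truth gives 0; report 25 gives 3 > 0. Violating.
Others report (4, 22, 25): truth gives 0; report 22 gives 6 > 0. Violating.
Others report (4, 22, 26): truth gives 0; report 22 gives 6 > 0. Violating.
Others report (4, 22, 28): truth gives 0; report 22 gives 6 > 0. Violating.
Others report (4, 4, 4): truth gives 0; no alternative beats it.
Others report (4, 4, 22): truth gives 0; no alternative beats it.
(Checking all 125 profiles: 112 have a profitable deviation, 13 do not.)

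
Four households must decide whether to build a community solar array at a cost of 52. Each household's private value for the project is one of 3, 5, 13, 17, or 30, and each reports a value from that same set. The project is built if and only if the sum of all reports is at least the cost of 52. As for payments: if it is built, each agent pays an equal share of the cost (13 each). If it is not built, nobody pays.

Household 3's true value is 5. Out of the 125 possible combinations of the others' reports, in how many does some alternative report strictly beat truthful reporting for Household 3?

Others report (5, 13, 30): truth gives -8; report 3 gives 0 > -8. Violating.
Others report (5, 30, 13): truth gives -8; report 3 gives 0 > -8. Violating.
Others report (13, 5, 30): truth gives -8; report 3 gives 0 > -8. Violating.
Others report (13, 17, 17): truth gives -8; report 3 gives 0 > -8. Violating.
Others report (3, 3, 3): truth gives 0; no alternative beats it.
Others report (3, 3, 5): truth gives 0; no alternative beats it.
(Checking all 125 profiles: 9 have a profitable deviation, 116 do not.)

9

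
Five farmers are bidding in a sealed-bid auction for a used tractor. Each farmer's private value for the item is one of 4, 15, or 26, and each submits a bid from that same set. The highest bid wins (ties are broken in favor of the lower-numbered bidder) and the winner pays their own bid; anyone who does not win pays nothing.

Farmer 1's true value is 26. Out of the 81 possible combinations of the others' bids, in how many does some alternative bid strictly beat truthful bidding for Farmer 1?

16

Others bid (4, 4, 4, 4): truth gives 0; bid 4 gives 22 > 0. Violating.
Others bid (4, 4, 4, 15): truth gives 0; bid 15 gives 11 > 0. Violating.
Others bid (4, 4, 15, 4): truth gives 0; bid 15 gives 11 > 0. Violating.
Others bid (4, 4, 15, 15): truth gives 0; bid 15 gives 11 > 0. Violating.
Others bid (4, 4, 4, 26): truth gives 0; no alternative beats it.
Others bid (4, 4, 15, 26): truth gives 0; no alternative beats it.
(Checking all 81 profiles: 16 have a profitable deviation, 65 do not.)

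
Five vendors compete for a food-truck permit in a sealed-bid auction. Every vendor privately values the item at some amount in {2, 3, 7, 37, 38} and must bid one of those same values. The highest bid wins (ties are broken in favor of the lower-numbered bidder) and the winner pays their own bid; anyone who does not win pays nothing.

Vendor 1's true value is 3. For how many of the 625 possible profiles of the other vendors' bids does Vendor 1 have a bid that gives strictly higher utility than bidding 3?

1

Others bid (2, 2, 2, 2): truth gives 0; bid 2 gives 1 > 0. Violating.
Others bid (2, 2, 2, 3): truth gives 0; no alternative beats it.
Others bid (2, 2, 2, 7): truth gives 0; no alternative beats it.
(Checking all 625 profiles: 1 has a profitable deviation, 624 do not.)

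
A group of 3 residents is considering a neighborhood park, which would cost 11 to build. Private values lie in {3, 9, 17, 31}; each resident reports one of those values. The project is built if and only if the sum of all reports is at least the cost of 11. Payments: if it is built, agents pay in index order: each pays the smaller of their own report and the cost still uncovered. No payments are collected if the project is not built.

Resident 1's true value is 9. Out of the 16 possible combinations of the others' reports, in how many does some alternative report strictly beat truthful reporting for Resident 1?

15

Others report (3, 9): truth gives 0; report 3 gives 6 > 0. Violating.
Others report (3, 17): truth gives 0; report 3 gives 6 > 0. Violating.
Others report (3, 31): truth gives 0; report 3 gives 6 > 0. Violating.
Others report (9, 3): truth gives 0; report 3 gives 6 > 0. Violating.
Others report (3, 3): truth gives 0; no alternative beats it.
(Checking all 16 profiles: 15 have a profitable deviation, 1 does not.)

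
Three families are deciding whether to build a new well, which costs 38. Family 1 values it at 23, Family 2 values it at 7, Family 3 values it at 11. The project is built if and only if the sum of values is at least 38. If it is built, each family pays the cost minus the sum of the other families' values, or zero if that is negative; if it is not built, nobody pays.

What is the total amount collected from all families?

Total value 41 ≥ cost 38, so it is built.
Family 1: others sum to 18; max(0, 38 - 18) = 20.
Family 2: others sum to 34; max(0, 38 - 34) = 4.
Family 3: others sum to 30; max(0, 38 - 30) = 8.
Total collected = 20 + 4 + 8 = 32.

32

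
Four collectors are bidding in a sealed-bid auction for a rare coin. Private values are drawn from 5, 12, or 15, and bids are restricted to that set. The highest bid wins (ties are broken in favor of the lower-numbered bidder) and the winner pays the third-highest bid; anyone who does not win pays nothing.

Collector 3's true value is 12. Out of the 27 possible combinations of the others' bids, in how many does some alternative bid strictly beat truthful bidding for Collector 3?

Others bid (5, 5, 15): truth gives 0; bid 15 gives 7 > 0. Violating.
Others bid (5, 12, 5): truth gives 0; bid 15 gives 7 > 0. Violating.
Others bid (12, 5, 5): truth gives 0; bid 15 gives 7 > 0. Violating.
Others bid (5, 5, 5): truth gives 7; no alternative beats it.
Others bid (5, 5, 12): truth gives 7; no alternative beats it.
(Checking all 27 profiles: 3 have a profitable deviation, 24 do not.)

3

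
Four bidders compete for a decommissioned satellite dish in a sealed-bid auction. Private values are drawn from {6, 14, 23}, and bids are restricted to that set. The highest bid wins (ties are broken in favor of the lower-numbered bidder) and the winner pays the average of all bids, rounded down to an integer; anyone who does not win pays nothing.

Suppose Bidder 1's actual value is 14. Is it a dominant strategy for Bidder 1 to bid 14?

No

Consider the case where Bidder 2 bids 6, Bidder 3 bids 6 and Bidder 4 bids 6.
Truthful bid 14: wins, pays 8, utility 14 - 8 = 6.
Bid 6 instead: wins, pays 6, utility 14 - 6 = 8.
Since 8 > 6, bidding 6 is strictly better here, so truthful bidding is not dominant.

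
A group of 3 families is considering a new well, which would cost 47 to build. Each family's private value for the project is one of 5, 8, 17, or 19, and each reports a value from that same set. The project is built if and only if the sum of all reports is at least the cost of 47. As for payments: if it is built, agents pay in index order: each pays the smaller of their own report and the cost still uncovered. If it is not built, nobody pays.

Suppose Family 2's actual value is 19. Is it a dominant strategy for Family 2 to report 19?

Consider the case where Family 1 reports 17 and Family 3 reports 17.
Truthful report 19: project built, pays 19, utility 19 - 19 = 0.
Report 17 instead: project built, pays 17, utility 19 - 17 = 2.
Since 2 > 0, reporting 17 is strictly better here, so truthful reporting is not dominant.

No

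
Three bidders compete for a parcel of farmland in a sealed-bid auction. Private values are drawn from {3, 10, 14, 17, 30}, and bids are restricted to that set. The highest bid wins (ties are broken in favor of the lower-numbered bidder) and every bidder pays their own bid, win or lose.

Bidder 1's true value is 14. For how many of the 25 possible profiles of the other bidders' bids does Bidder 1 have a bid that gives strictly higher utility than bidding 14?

Others bid (3, 3): truth gives 0; bid 3 gives 11 > 0. Violating.
Others bid (3, 10): truth gives 0; bid 10 gives 4 > 0. Violating.
Others bid (3, 17): truth gives -14; bid 3 gives -3 > -14. Violating.
Others bid (3, 30): truth gives -14; bid 3 gives -3 > -14. Violating.
Others bid (3, 14): truth gives 0; no alternative beats it.
Others bid (10, 14): truth gives 0; no alternative beats it.
(Checking all 25 profiles: 20 have a profitable deviation, 5 do not.)

20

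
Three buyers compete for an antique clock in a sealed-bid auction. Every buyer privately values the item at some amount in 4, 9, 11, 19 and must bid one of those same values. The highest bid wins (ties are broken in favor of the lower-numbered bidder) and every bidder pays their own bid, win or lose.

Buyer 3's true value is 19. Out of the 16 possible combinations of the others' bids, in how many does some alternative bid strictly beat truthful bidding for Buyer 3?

11

Others bid (4, 4): truth gives 0; bid 9 gives 10 > 0. Violating.
Others bid (4, 9): truth gives 0; bid 11 gives 8 > 0. Violating.
Others bid (4, 19): truth gives -19; bid 4 gives -4 > -19. Violating.
Others bid (9, 4): truth gives 0; bid 11 gives 8 > 0. Violating.
Others bid (4, 11): truth gives 0; no alternative beats it.
Others bid (9, 11): truth gives 0; no alternative beats it.
(Checking all 16 profiles: 11 have a profitable deviation, 5 do not.)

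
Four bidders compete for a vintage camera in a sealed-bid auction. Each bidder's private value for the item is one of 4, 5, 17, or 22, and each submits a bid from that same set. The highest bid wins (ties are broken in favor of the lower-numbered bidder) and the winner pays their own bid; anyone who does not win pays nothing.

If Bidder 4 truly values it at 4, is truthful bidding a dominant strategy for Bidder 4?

Check each profile of the others' bids and compare truth against every alternative bid.
Others bid (4, 4, 4): truth gives 0, best alternative gives -1.
Others bid (4, 4, 5): truth gives 0, best alternative gives 0.
Others bid (4, 4, 17): truth gives 0, best alternative gives 0.
Others bid (4, 4, 22): truth gives 0, best alternative gives 0.
Others bid (4, 5, 4): truth gives 0, best alternative gives 0.
Others bid (4, 5, 5): truth gives 0, best alternative gives 0.
(Remaining 58 profiles checked similarly; truth is weakly best in each.)
In every case the truthful bid is at least as good as any alternative, so it is a dominant strategy.

Yes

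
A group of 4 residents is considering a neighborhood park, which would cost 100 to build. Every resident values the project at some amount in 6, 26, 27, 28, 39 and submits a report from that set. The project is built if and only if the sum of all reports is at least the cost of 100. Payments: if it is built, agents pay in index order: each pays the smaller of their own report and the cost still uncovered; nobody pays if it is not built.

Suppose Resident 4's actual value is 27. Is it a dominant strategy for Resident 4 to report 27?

Yes

Check each profile of the others' reports and compare truth against every alternative report.
Others report (26, 39, 39): truth gives 27, best alternative gives 27.
Others report (27, 39, 39): truth gives 27, best alternative gives 27.
Others report (28, 39, 39): truth gives 27, best alternative gives 27.
Others report (39, 26, 39): truth gives 27, best alternative gives 27.
Others report (39, 27, 39): truth gives 27, best alternative gives 27.
Others report (39, 28, 39): truth gives 27, best alternative gives 27.
(Remaining 119 profiles checked similarly; truth is weakly best in each.)
In every case the truthful report is at least as good as any alternative, so it is a dominant strategy.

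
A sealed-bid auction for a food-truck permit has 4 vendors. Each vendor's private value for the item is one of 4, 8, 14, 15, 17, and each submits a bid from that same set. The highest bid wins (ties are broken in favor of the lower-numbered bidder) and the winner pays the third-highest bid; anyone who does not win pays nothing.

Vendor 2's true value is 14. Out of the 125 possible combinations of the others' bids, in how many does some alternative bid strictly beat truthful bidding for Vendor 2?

24

Others bid (4, 4, 15): truth gives 0; bid 15 gives 10 > 0. Violating.
Others bid (4, 4, 17): truth gives 0; bid 17 gives 10 > 0. Violating.
Others bid (4, 8, 15): truth gives 0; bid 15 gives 6 > 0. Violating.
Others bid (4, 8, 17): truth gives 0; bid 17 gives 6 > 0. Violating.
Others bid (4, 4, 4): truth gives 10; no alternative beats it.
Others bid (4, 4, 8): truth gives 10; no alternative beats it.
(Checking all 125 profiles: 24 have a profitable deviation, 101 do not.)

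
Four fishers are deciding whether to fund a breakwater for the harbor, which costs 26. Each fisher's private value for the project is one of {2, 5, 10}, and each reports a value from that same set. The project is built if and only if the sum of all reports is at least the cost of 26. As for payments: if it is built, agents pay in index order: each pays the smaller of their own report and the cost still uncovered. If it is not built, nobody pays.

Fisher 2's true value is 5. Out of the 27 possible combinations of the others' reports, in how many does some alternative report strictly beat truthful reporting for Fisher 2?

4

Others report (5, 10, 10): truth gives 0; report 2 gives 3 > 0. Violating.
Others report (10, 5, 10): truth gives 0; report 2 gives 3 > 0. Violating.
Others report (10, 10, 5): truth gives 0; report 2 gives 3 > 0. Violating.
Others report (10, 10, 10): truth gives 0; report 2 gives 3 > 0. Violating.
Others report (2, 2, 2): truth gives 0; no alternative beats it.
Others report (2, 2, 5): truth gives 0; no alternative beats it.
(Checking all 27 profiles: 4 have a profitable deviation, 23 do not.)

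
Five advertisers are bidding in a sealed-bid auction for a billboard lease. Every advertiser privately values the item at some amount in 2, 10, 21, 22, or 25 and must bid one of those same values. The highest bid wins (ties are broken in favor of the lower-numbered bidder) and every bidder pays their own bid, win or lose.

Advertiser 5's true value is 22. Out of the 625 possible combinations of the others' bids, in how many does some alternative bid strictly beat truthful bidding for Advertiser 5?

Others bid (2, 2, 2, 2): truth gives 0; bid 10 gives 12 > 0. Violating.
Others bid (2, 2, 2, 10): truth gives 0; bid 21 gives 1 > 0. Violating.
Others bid (2, 2, 2, 22): truth gives -22; bid 2 gives -2 > -22. Violating.
Others bid (2, 2, 2, 25): truth gives -22; bid 2 gives -2 > -22. Violating.
Others bid (2, 2, 2, 21): truth gives 0; no alternative beats it.
Others bid (2, 2, 10, 21): truth gives 0; no alternative beats it.
(Checking all 625 profiles: 560 have a profitable deviation, 65 do not.)

560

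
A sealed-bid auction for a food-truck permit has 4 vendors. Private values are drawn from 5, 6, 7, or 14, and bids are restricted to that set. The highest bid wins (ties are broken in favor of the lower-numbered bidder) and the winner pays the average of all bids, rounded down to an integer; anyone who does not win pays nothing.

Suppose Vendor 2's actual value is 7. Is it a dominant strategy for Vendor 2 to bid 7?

No

Consider the case where Vendor 1 bids 5, Vendor 3 bids 6 and Vendor 4 bids 6.
Truthful bid 7: wins, pays 6, utility 7 - 6 = 1.
Bid 6 instead: wins, pays 5, utility 7 - 5 = 2.
Since 2 > 1, bidding 6 is strictly better here, so truthful bidding is not dominant.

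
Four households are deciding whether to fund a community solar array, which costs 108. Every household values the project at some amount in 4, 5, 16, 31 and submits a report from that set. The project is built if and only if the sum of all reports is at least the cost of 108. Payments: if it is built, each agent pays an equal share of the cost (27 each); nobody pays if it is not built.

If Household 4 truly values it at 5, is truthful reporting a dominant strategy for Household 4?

Yes

Check each profile of the others' reports and compare truth against every alternative report.
Others report (4, 4, 4): truth gives 0, best alternative gives 0.
Others report (4, 4, 5): truth gives 0, best alternative gives 0.
Others report (4, 4, 16): truth gives 0, best alternative gives 0.
Others report (4, 4, 31): truth gives 0, best alternative gives 0.
Others report (4, 5, 4): truth gives 0, best alternative gives 0.
Others report (4, 5, 5): truth gives 0, best alternative gives 0.
(Remaining 58 profiles checked similarly; truth is weakly best in each.)
In every case the truthful report is at least as good as any alternative, so it is a dominant strategy.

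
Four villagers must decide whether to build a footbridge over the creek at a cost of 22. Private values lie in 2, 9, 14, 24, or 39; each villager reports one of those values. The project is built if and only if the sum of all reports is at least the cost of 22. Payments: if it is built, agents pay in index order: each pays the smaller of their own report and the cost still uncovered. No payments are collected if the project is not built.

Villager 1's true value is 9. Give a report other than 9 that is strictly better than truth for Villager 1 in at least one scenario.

Suppose Villager 2 reports 2, Villager 3 reports 2 and Villager 4 reports 24.
Report 9: project built, pays 9, utility 9 - 9 = 0.
Report 2: project built, pays 2, utility 9 - 2 = 7.
So reporting 2 beats truth here (7 > 0).

2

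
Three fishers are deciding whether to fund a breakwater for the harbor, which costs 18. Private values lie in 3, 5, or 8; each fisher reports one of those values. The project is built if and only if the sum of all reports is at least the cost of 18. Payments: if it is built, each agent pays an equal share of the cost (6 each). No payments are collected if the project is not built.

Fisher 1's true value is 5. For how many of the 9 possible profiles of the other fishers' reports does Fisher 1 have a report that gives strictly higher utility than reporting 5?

Others report (5, 8): truth gives -1; report 3 gives 0 > -1. Violating.
Others report (8, 5): truth gives -1; report 3 gives 0 > -1. Violating.
Others report (3, 3): truth gives 0; no alternative beats it.
Others report (3, 5): truth gives 0; no alternative beats it.
(Checking all 9 profiles: 2 have a profitable deviation, 7 do not.)

2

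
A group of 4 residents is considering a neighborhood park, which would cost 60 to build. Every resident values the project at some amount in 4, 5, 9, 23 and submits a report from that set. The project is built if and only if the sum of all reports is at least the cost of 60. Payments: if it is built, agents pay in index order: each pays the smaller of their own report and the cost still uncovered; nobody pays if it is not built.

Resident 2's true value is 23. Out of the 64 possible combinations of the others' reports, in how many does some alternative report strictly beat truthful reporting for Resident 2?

Others report (5, 23, 23): truth gives 0; report 9 gives 14 > 0. Violating.
Others report (9, 23, 23): truth gives 0; report 5 gives 18 > 0. Violating.
Others report (23, 5, 23): truth gives 0; report 9 gives 14 > 0. Violating.
Others report (23, 9, 23): truth gives 0; report 5 gives 18 > 0. Violating.
Others report (4, 4, 4): truth gives 0; no alternative beats it.
Others report (4, 4, 5): truth gives 0; no alternative beats it.
(Checking all 64 profiles: 7 have a profitable deviation, 57 do not.)

7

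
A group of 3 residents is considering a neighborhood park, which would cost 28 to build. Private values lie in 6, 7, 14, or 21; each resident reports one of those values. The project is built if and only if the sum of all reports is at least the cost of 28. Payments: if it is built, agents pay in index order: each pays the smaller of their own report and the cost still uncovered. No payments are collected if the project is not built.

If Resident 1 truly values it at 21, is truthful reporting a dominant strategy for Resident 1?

No

Consider the case where Resident 2 reports 6 and Resident 3 reports 14.
Truthful report 21: project built, pays 21, utility 21 - 21 = 0.
Report 14 instead: project built, pays 14, utility 21 - 14 = 7.
Since 7 > 0, reporting 14 is strictly better here, so truthful reporting is not dominant.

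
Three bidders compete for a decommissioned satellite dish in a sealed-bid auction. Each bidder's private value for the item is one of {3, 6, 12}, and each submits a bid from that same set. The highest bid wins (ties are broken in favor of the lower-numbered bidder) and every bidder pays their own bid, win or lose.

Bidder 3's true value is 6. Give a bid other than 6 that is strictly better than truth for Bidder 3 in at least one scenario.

3

Suppose Bidder 1 bids 3 and Bidder 2 bids 6.
Bid 6: loses but pays 6, utility -6.
Bid 3: loses but pays 3, utility -3.
So bidding 3 beats truth here (-3 > -6).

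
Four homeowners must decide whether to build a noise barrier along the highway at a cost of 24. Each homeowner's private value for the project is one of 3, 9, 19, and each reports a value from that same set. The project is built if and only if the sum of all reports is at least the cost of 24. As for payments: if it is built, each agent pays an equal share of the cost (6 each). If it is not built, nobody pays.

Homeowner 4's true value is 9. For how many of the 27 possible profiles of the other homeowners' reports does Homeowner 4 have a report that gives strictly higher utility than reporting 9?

Others report (3, 3, 3): truth gives 0; report 19 gives 3 > 0. Violating.
Others report (3, 3, 9): truth gives 3; no alternative beats it.
Others report (3, 3, 19): truth gives 3; no alternative beats it.
(Checking all 27 profiles: 1 has a profitable deviation, 26 do not.)

1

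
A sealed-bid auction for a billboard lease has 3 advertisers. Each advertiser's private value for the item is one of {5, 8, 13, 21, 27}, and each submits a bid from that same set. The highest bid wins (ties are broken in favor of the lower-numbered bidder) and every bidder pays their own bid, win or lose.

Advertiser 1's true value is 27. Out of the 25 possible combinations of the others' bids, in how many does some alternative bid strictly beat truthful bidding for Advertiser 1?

Others bid (5, 5): truth gives 0; bid 5 gives 22 > 0. Violating.
Others bid (5, 8): truth gives 0; bid 8 gives 19 > 0. Violating.
Others bid (5, 13): truth gives 0; bid 13 gives 14 > 0. Violating.
Others bid (5, 21): truth gives 0; bid 21 gives 6 > 0. Violating.
Others bid (5, 27): truth gives 0; no alternative beats it.
Others bid (8, 27): truth gives 0; no alternative beats it.
(Checking all 25 profiles: 16 have a profitable deviation, 9 do not.)

16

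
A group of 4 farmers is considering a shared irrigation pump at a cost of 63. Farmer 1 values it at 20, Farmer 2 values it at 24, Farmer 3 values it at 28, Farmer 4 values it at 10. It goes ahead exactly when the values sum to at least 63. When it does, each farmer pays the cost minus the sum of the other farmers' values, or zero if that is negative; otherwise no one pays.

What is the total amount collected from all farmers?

Total value 82 ≥ cost 63, so it is built.
Farmer 1: others sum to 62; max(0, 63 - 62) = 1.
Farmer 2: others sum to 58; max(0, 63 - 58) = 5.
Farmer 3: others sum to 54; max(0, 63 - 54) = 9.
Farmer 4: others sum to 72; max(0, 63 - 72) = 0.
Total collected = 1 + 5 + 9 + 0 = 15.

15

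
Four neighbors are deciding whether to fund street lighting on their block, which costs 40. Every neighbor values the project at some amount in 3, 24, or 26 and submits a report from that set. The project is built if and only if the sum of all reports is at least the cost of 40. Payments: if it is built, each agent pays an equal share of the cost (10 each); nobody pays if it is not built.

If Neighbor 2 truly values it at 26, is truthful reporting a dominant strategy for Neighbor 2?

Check each profile of the others' reports and compare truth against every alternative report.
Others report (3, 3, 24): truth gives 16, best alternative gives 16.
Others report (3, 3, 26): truth gives 16, best alternative gives 16.
Others report (3, 24, 3): truth gives 16, best alternative gives 16.
Others report (3, 24, 24): truth gives 16, best alternative gives 16.
Others report (3, 24, 26): truth gives 16, best alternative gives 16.
Others report (3, 26, 3): truth gives 16, best alternative gives 16.
(Remaining 21 profiles checked similarly; truth is weakly best in each.)
In every case the truthful report is at least as good as any alternative, so it is a dominant strategy.

Yes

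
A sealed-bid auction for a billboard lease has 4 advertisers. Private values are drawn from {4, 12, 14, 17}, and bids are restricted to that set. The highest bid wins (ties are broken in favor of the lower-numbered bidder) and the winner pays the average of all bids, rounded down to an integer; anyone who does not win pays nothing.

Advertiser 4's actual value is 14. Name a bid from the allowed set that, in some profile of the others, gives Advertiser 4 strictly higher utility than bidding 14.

Suppose Advertiser 1 bids 4, Advertiser 2 bids 4 and Advertiser 3 bids 14.
Bid 14: loses, pays 0, utility 0.
Bid 17: wins, pays 9, utility 14 - 9 = 5.
So bidding 17 beats truth here (5 > 0).

17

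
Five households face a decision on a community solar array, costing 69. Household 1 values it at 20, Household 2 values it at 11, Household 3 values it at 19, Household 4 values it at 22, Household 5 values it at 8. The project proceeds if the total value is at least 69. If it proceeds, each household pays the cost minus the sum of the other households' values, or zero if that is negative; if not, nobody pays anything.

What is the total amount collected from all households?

28

Total value 80 ≥ cost 69, so it is built.
Household 1: others sum to 60; max(0, 69 - 60) = 9.
Household 2: others sum to 69; max(0, 69 - 69) = 0.
Household 3: others sum to 61; max(0, 69 - 61) = 8.
Household 4: others sum to 58; max(0, 69 - 58) = 11.
Household 5: others sum to 72; max(0, 69 - 72) = 0.
Total collected = 9 + 0 + 8 + 11 + 0 = 28.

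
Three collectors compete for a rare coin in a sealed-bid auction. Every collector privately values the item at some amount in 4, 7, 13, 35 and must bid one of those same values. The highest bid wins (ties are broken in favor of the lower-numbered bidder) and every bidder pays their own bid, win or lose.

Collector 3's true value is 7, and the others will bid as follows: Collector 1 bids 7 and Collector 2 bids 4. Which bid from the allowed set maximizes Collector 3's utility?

Bid 4: loses but pays 4, utility -4.
Bid 7: loses but pays 7, utility -7.
Bid 13: wins, pays 13, utility 7 - 13 = -6.
Bid 35: wins, pays 35, utility 7 - 35 = -28.
The best choice is 4 with utility -4.

4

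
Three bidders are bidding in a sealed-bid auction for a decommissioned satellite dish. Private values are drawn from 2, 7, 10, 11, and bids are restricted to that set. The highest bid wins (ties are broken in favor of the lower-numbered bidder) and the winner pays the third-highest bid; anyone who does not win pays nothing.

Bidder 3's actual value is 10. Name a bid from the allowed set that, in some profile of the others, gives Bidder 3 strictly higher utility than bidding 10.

11

Suppose Bidder 1 bids 2 and Bidder 2 bids 10.
Bid 10: loses, pays 0, utility 0.
Bid 11: wins, pays 2, utility 10 - 2 = 8.
So bidding 11 beats truth here (8 > 0).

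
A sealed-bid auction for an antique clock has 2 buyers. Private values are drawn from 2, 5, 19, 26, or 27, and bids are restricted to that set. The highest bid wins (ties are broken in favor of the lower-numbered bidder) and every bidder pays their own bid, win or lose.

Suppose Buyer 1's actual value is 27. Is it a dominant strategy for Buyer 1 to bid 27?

No

Consider the case where Buyer 2 bids 2.
Truthful bid 27: wins, pays 27, utility 27 - 27 = 0.
Bid 2 instead: wins, pays 2, utility 27 - 2 = 25.
Since 25 > 0, bidding 2 is strictly better here, so truthful bidding is not dominant.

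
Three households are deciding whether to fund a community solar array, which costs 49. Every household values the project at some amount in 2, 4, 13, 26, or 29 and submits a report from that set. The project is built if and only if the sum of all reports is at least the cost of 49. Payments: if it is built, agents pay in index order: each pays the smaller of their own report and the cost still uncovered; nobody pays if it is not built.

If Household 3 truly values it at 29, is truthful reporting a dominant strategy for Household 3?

Check each profile of the others' reports and compare truth against every alternative report.
Others report (26, 26): truth gives 29, best alternative gives 29.
Others report (26, 29): truth gives 29, best alternative gives 29.
Others report (29, 26): truth gives 29, best alternative gives 29.
Others report (29, 29): truth gives 29, best alternative gives 29.
Others report (13, 29): truth gives 22, best alternative gives 22.
Others report (29, 13): truth gives 22, best alternative gives 22.
(Remaining 19 profiles checked similarly; truth is weakly best in each.)
In every case the truthful report is at least as good as any alternative, so it is a dominant strategy.

Yes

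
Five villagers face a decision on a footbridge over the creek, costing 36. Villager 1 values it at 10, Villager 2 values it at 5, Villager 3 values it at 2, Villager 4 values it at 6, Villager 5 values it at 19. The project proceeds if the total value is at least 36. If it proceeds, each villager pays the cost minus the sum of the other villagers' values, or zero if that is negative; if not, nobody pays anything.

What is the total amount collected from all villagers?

Total value 42 ≥ cost 36, so it is built.
Villager 1: others sum to 32; max(0, 36 - 32) = 4.
Villager 2: others sum to 37; max(0, 36 - 37) = 0.
Villager 3: others sum to 40; max(0, 36 - 40) = 0.
Villager 4: others sum to 36; max(0, 36 - 36) = 0.
Villager 5: others sum to 23; max(0, 36 - 23) = 13.
Total collected = 4 + 0 + 0 + 0 + 13 = 17.

17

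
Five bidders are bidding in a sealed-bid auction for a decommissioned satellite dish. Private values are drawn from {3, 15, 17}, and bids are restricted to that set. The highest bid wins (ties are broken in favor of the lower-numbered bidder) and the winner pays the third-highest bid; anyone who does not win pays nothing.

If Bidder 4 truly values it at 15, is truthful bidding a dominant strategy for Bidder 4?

Consider the case where Bidder 1 bids 3, Bidder 2 bids 3, Bidder 3 bids 3 and Bidder 5 bids 17.
Truthful bid 15: loses, pays 0, utility 0.
Bid 17 instead: wins, pays 3, utility 15 - 3 = 12.
Since 12 > 0, bidding 17 is strictly better here, so truthful bidding is not dominant.

No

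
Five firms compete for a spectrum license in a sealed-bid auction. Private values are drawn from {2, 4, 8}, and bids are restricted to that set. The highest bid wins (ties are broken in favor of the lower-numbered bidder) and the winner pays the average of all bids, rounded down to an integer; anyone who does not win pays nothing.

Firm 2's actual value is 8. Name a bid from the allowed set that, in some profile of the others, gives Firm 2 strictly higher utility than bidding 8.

Suppose Firm 1 bids 2, Firm 3 bids 2, Firm 4 bids 2 and Firm 5 bids 2.
Bid 8: wins, pays 3, utility 8 - 3 = 5.
Bid 4: wins, pays 2, utility 8 - 2 = 6.
So bidding 4 beats truth here (6 > 5).

4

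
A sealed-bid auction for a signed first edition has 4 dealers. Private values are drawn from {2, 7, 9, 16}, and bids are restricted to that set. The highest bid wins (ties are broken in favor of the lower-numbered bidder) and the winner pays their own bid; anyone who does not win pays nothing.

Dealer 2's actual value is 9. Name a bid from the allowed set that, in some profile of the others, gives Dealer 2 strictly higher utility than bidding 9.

7

Suppose Dealer 1 bids 2, Dealer 3 bids 2 and Dealer 4 bids 2.
Bid 9: wins, pays 9, utility 9 - 9 = 0.
Bid 7: wins, pays 7, utility 9 - 7 = 2.
So bidding 7 beats truth here (2 > 0).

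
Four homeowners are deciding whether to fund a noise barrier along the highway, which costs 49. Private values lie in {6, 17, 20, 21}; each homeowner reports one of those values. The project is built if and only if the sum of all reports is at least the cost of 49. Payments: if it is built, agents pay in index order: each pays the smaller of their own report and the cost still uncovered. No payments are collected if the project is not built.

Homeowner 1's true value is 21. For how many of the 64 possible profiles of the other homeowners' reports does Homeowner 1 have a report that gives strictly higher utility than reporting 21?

63

Others report (6, 6, 17): truth gives 0; report 20 gives 1 > 0. Violating.
Others report (6, 6, 20): truth gives 0; report 17 gives 4 > 0. Violating.
Others report (6, 6, 21): truth gives 0; report 17 gives 4 > 0. Violating.
Others report (6, 17, 6): truth gives 0; report 20 gives 1 > 0. Violating.
Others report (6, 6, 6): truth gives 0; no alternative beats it.
(Checking all 64 profiles: 63 have a profitable deviation, 1 does not.)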